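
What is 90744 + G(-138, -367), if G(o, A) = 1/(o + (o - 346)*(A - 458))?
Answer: 36221556529/399162 ≈ 90744.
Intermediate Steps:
G(o, A) = 1/(o + (-458 + A)*(-346 + o)) (G(o, A) = 1/(o + (-346 + o)*(-458 + A)) = 1/(o + (-458 + A)*(-346 + o)))
90744 + G(-138, -367) = 90744 + 1/(158468 - 457*(-138) - 346*(-367) - 367*(-138)) = 90744 + 1/(158468 + 63066 + 126982 + 50646) = 90744 + 1/399162 = 36221556529/399162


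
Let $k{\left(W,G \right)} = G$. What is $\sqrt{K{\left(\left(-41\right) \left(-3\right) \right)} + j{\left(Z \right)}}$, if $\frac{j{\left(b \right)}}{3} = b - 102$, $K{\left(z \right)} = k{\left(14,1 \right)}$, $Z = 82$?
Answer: $i \sqrt{59} \approx 7.6811 i$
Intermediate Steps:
$K{\left(z \right)} = 1$
$j{\left(b \right)} = -306 + 3 b$ ($j{\left(b \right)} = 3 \left(b - 102\right) = 3 \left(-102 + b\right) = -306 + 3 b$)
$\sqrt{K{\left(\left(-41\right) \left(-3\right) \right)} + j{\left(Z \right)}} = \sqrt{1 + \left(-306 + 3 \cdot 82\right)} = \sqrt{1 + \left(-306 + 246\right)} = \sqrt{1 - 60} = \sqrt{-59} = i \sqrt{59}$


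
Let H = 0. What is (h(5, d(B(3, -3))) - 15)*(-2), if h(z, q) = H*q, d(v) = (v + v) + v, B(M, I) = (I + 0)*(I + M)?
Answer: 30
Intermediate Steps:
B(M, I) = I*(I + M)
d(v) = 3*v (d(v) = 2*v + v = 3*v)
h(z, q) = 0 (h(z, q) = 0*q = 0)
(h(5, d(B(3, -3))) - 15)*(-2) = (0 - 15)*(-2) = -15*(-2) = 30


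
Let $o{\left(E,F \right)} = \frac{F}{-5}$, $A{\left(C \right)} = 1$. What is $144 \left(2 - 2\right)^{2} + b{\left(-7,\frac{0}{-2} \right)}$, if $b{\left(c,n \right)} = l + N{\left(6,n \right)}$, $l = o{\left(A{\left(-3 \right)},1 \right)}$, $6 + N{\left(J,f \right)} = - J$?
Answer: $- \frac{61}{5} \approx -12.2$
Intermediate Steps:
$N{\left(J,f \right)} = -6 - J$
$o{\left(E,F \right)} = - \frac{F}{5}$ ($o{\left(E,F \right)} = F \left(- \frac{1}{5}\right) = - \frac{F}{5}$)
$l = - \frac{1}{5}$ ($l = \left(- \frac{1}{5}\right) 1 = - \frac{1}{5} \approx -0.2$)
$b{\left(c,n \right)} = - \frac{61}{5}$ ($b{\left(c,n \right)} = - \frac{1}{5} - 12 = - \frac{61}{5}$)
$144 \left(2 - 2\right)^{2} + b{\left(-7,\frac{0}{-2} \right)} = 144 \left(2 - 2\right)^{2} - \frac{61}{5} = 144 \cdot 0^{2} - \frac{61}{5} = 144 \cdot 0 - \frac{61}{5} = 0 - \frac{61}{5} = - \frac{61}{5}$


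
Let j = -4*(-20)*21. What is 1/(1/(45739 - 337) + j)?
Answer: 45402/76275361 ≈ 0.00059524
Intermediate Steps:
j = 1680 (j = 80*21 = 1680)
1/(1/(45739 - 337) + j) = 1/(1/(45739 - 337) + 1680) = 1/(1/45402 + 1680) = 1/(76275361/45402) = 45402/76275361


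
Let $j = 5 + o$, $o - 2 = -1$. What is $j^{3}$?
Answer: $216$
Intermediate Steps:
$o = 1$ ($o = 2 - 1 = 1$)
$j = 6$ ($j = 5 + 1 = 6$)
$j^{3} = 6^{3} = 216$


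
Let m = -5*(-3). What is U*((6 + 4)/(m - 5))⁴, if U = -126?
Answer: -126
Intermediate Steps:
m = 15
U*((6 + 4)/(m - 5))⁴ = -126*(6 + 4)⁴/(15 - 5)⁴ = -126*1⁴ = -126*1 = -126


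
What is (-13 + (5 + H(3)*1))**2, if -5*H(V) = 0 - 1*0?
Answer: 64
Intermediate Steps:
H(V) = 0 (H(V) = -(0 - 1*0)/5 = -(0 + 0)/5 = -1/5*0 = 0)
(-13 + (5 + H(3)*1))**2 = (-13 + (5 + 0*1))**2 = (-13 + (5 + 0))**2 = (-13 + 5)**2 = (-8)**2 = 64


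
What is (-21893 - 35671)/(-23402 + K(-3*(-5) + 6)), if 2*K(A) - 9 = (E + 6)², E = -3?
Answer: 57564/23393 ≈ 2.4607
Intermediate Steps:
K(A) = 9 (K(A) = 9/2 + (-3 + 6)²/2 = 9/2 + (½)*3² = 9/2 + (½)*9 = 9/2 + 9/2 = 9)
(-21893 - 35671)/(-23402 + K(-3*(-5) + 6)) = (-21893 - 35671)/(-23402 + 9) = -57564/(-23393) = -57564*(-1/23393) = 57564/23393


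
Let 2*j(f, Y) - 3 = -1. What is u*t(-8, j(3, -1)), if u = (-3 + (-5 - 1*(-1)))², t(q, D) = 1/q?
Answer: -49/8 ≈ -6.1250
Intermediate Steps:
j(f, Y) = 1 (j(f, Y) = 3/2 + (½)*(-1) = 3/2 - ½ = 1)
u = 49 (u = (-3 + (-5 + 1))² = (-3 - 4)² = (-7)² = 49)
u*t(-8, j(3, -1)) = 49/(-8) = 49*(-⅛) = -49/8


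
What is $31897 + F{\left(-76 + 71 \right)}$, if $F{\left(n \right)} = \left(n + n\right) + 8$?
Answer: $31895$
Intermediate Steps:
$F{\left(n \right)} = 8 + 2 n$ ($F{\left(n \right)} = 2 n + 8 = 8 + 2 n$)
$31897 + F{\left(-76 + 71 \right)} = 31897 + \left(8 + 2 \left(-76 + 71\right)\right) = 31897 + \left(8 + 2 \left(-5\right)\right) = 31897 + \left(8 - 10\right) = 31897 - 2 = 31895$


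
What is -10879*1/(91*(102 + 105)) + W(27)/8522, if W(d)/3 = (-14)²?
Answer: -1774667/3489759 ≈ -0.50854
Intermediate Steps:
W(d) = 588 (W(d) = 3*(-14)² = 3*196 = 588)
-10879*1/(91*(102 + 105)) + W(27)/8522 = -10879*1/(91*(102 + 105)) + 588/8522 = -10879/(207*91) + 588*(1/8522) = -10879/18837 + 294/4261 = -10879*1/18837 + 294/4261 = -473/819 + 294/4261 = -1774667/3489759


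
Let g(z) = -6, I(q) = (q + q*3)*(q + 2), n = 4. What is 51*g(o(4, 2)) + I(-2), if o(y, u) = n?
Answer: -306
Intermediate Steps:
o(y, u) = 4
I(q) = 4*q*(2 + q) (I(q) = (q + 3*q)*(2 + q) = (4*q)*(2 + q) = 4*q*(2 + q))
51*g(o(4, 2)) + I(-2) = 51*(-6) + 4*(-2)*(2 - 2) = -306 + 4*(-2)*0 = -306 + 0 = -306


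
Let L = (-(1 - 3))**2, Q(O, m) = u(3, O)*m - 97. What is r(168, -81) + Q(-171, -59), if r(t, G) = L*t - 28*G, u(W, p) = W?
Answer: 2666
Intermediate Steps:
Q(O, m) = -97 + 3*m (Q(O, m) = 3*m - 97 = -97 + 3*m)
L = 4 (L = (-1*(-2))**2 = 2**2 = 4)
r(t, G) = -28*G + 4*t (r(t, G) = 4*t - 28*G = -28*G + 4*t)
r(168, -81) + Q(-171, -59) = (-28*(-81) + 4*168) + (-97 + 3*(-59)) = (2268 + 672) + (-97 - 177) = 2940 - 274 = 2666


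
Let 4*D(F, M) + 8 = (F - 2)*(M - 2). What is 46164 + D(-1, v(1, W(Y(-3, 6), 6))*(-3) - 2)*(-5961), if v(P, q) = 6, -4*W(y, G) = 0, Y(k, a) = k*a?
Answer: -80541/2 ≈ -40271.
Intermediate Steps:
Y(k, a) = a*k
W(y, G) = 0 (W(y, G) = -¼*0 = 0)
D(F, M) = -2 + (-2 + F)*(-2 + M)/4 (D(F, M) = -2 + ((F - 2)*(M - 2))/4 = -2 + ((-2 + F)*(-2 + M))/4 = -2 + (-2 + F)*(-2 + M)/4)
46164 + D(-1, v(1, W(Y(-3, 6), 6))*(-3) - 2)*(-5961) = 46164 + (-1 - ½*(-1) - (6*(-3) - 2)/2 + (¼)*(-1)*(6*(-3) - 2))*(-5961) = 46164 + (-1 + ½ - (-18 - 2)/2 + (¼)*(-1)*(-18 - 2))*(-5961) = 46164 + (-1 + ½ - ½*(-20) + (¼)*(-1)*(-20))*(-5961) = 46164 + (-1 + ½ + 10 + 5)*(-5961) = 46164 + (29/2)*(-5961) = 46164 - 172869/2 = -80541/2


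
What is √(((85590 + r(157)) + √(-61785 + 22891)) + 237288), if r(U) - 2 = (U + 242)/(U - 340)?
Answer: √(1201428367 + 3721*I*√38894)/61 ≈ 568.22 + 0.17354*I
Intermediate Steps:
r(U) = 2 + (242 + U)/(-340 + U) (r(U) = 2 + (U + 242)/(U - 340) = 2 + (242 + U)/(-340 + U))
√(((85590 + r(157)) + √(-61785 + 22891)) + 237288) = √(((85590 + 3*(-146 + 157)/(-340 + 157)) + √(-61785 + 22891)) + 237288) = √(((85590 + 3*11/(-183)) + √(-38894)) + 237288) = √(((85590 + 3*(-1/183)*11) + I*√38894) + 237288) = √(((85590 - 11/61) + I*√38894) + 237288) = √((5220979/61 + I*√38894) + 237288) = √(19695547/61 + I*√38894)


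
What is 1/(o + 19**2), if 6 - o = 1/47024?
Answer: 47024/17257807 ≈ 0.0027248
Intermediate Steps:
o = 282143/47024 (o = 6 - 1/47024 = 282143/47024 ≈ 6.0000)
1/(o + 19**2) = 1/(282143/47024 + 19**2) = 1/(282143/47024 + 361) = 1/(17257807/47024) = 47024/17257807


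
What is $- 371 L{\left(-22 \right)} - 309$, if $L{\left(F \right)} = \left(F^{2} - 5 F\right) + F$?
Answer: $-212521$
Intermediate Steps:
$L{\left(F \right)} = F^{2} - 4 F$
$- 371 L{\left(-22 \right)} - 309 = - 371 \left(- 22 \left(-4 - 22\right)\right) - 309 = - 371 \left(\left(-22\right) \left(-26\right)\right) - 309 = \left(-371\right) 572 - 309 = -212212 - 309 = -212521$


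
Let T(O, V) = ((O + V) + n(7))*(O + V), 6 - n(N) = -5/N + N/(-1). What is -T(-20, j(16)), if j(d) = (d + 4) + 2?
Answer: -220/7 ≈ -31.429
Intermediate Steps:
n(N) = 6 + N + 5/N (n(N) = 6 - (-5/N + N/(-1)) = 6 - (-5/N + N*(-1)) = 6 - (-5/N - N) = 6 - (-N - 5/N) = 6 + (N + 5/N) = 6 + N + 5/N)
j(d) = 6 + d (j(d) = (4 + d) + 2 = 6 + d)
T(O, V) = (O + V)*(96/7 + O + V) (T(O, V) = ((O + V) + (6 + 7 + 5/7))*(O + V) = ((O + V) + 96/7)*(O + V) = (96/7 + O + V)*(O + V) = (O + V)*(96/7 + O + V))
-T(-20, j(16)) = -((-20)² + (6 + 16)² + (96/7)*(-20) + 96*(6 + 16)/7 + 2*(-20)*(6 + 16)) = -(400 + 22² - 1920/7 + (96/7)*22 + 2*(-20)*22) = -(400 + 484 - 1920/7 + 2112/7 - 880) = -1*220/7 = -220/7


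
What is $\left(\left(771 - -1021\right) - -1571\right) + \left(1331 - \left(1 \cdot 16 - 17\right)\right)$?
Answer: $4695$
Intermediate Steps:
$\left(\left(771 - -1021\right) - -1571\right) + \left(1331 - \left(1 \cdot 16 - 17\right)\right) = \left(\left(771 + 1021\right) + 1571\right) + \left(1331 - \left(16 - 17\right)\right) = \left(1792 + 1571\right) + \left(1331 - -1\right) = 3363 + \left(1331 + 1\right) = 3363 + 1332 = 4695$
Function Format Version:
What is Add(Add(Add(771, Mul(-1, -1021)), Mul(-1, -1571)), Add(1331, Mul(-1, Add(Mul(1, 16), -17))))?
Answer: 4695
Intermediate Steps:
Add(Add(Add(771, Mul(-1, -1021)), Mul(-1, -1571)), Add(1331, Mul(-1, Add(Mul(1, 16), -17)))) = Add(Add(Add(771, 1021), 1571), Add(1331, Mul(-1, Add(16, -17)))) = Add(Add(1792, 1571), Add(1331, Mul(-1, -1))) = Add(3363, Add(1331, 1)) = Add(3363, 1332) = 4695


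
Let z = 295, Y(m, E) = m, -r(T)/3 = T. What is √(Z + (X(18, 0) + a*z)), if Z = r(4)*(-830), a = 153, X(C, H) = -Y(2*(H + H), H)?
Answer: √55095 ≈ 234.72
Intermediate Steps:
r(T) = -3*T
X(C, H) = -4*H (X(C, H) = -2*(H + H) = -2*2*H = -4*H)
Z = 9960 (Z = -3*4*(-830) = -12*(-830) = 9960)
√(Z + (X(18, 0) + a*z)) = √(9960 + (-4*0 + 153*295)) = √(9960 + (0 + 45135)) = √(9960 + 45135) = √55095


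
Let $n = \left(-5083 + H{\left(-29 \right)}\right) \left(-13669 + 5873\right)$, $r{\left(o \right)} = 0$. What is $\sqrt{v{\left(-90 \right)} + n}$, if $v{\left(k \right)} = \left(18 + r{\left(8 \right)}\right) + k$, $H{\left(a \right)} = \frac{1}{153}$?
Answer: $\frac{4 \sqrt{6441855254}}{51} \approx 6295.0$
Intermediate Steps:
$H{\left(a \right)} = \frac{1}{153}$
$v{\left(k \right)} = 18 + k$ ($v{\left(k \right)} = \left(18 + 0\right) + k = 18 + k$)
$n = \frac{6062933608}{153}$ ($n = \left(-5083 + \frac{1}{153}\right) \left(-13669 + 5873\right) = \left(- \frac{777698}{153}\right) \left(-7796\right) = \frac{6062933608}{153} \approx 3.9627 \cdot 10^{7}$)
$\sqrt{v{\left(-90 \right)} + n} = \sqrt{\left(18 - 90\right) + \frac{6062933608}{153}} = \sqrt{-72 + \frac{6062933608}{153}} = \sqrt{\frac{6062922592}{153}} = \frac{4 \sqrt{6441855254}}{51}$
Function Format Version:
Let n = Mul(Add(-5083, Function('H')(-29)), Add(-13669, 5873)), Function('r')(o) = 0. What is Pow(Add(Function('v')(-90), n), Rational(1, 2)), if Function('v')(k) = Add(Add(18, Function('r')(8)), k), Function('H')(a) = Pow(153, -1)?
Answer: Mul(Rational(4, 51), Pow(6441855254, Rational(1, 2))) ≈ 6295.0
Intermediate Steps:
Function('H')(a) = Rational(1, 153)
Function('v')(k) = Add(18, k) (Function('v')(k) = Add(Add(18, 0), k) = Add(18, k))
n = Rational(6062933608, 153) (n = Mul(Add(-5083, Rational(1, 153)), Add(-13669, 5873)) = Mul(Rational(-777698, 153), -7796) = Rational(6062933608, 153) ≈ 3.9627e+7)
Pow(Add(Function('v')(-90), n), Rational(1, 2)) = Pow(Add(Add(18, -90), Rational(6062933608, 153)), Rational(1, 2)) = Pow(Add(-72, Rational(6062933608, 153)), Rational(1, 2)) = Pow(Rational(6062922592, 153), Rational(1, 2)) = Mul(Rational(4, 51), Pow(6441855254, Rational(1, 2)))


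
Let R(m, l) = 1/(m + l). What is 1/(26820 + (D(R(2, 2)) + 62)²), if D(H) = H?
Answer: 16/491121 ≈ 3.2579e-5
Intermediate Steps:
R(m, l) = 1/(l + m)
1/(26820 + (D(R(2, 2)) + 62)²) = 1/(26820 + (1/(2 + 2) + 62)²) = 1/(26820 + (1/4 + 62)²) = 1/(26820 + (¼ + 62)²) = 1/(26820 + (249/4)²) = 1/(26820 + 62001/16) = 1/(491121/16) = 16/491121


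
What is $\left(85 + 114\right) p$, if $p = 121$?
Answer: $24079$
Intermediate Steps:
$\left(85 + 114\right) p = \left(85 + 114\right) 121 = 199 \cdot 121 = 24079$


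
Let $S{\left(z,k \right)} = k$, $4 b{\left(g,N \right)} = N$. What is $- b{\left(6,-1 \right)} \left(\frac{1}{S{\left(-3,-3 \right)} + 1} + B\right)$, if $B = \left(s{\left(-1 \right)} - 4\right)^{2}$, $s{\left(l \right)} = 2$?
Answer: $\frac{7}{8} \approx 0.875$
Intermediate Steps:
$b{\left(g,N \right)} = \frac{N}{4}$
$B = 4$ ($B = \left(2 - 4\right)^{2} = \left(-2\right)^{2} = 4$)
$- b{\left(6,-1 \right)} \left(\frac{1}{S{\left(-3,-3 \right)} + 1} + B\right) = - \frac{-1}{4} \left(\frac{1}{-3 + 1} + 4\right) = \left(-1\right) \left(- \frac{1}{4}\right) \left(\frac{1}{-2} + 4\right) = \frac{- \frac{1}{2} + 4}{4} = \frac{1}{4} \cdot \frac{7}{2} = \frac{7}{8}$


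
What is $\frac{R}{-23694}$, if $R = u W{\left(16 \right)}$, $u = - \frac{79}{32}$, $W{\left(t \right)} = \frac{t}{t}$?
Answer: $\frac{79}{758208} \approx 0.00010419$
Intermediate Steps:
$W{\left(t \right)} = 1$
$u = - \frac{79}{32}$ ($u = \left(-79\right) \frac{1}{32} = - \frac{79}{32} \approx -2.4688$)
$R = - \frac{79}{32}$ ($R = \left(- \frac{79}{32}\right) 1 = - \frac{79}{32} \approx -2.4688$)
$\frac{R}{-23694} = - \frac{79}{32 \left(-23694\right)} = \left(- \frac{79}{32}\right) \left(- \frac{1}{23694}\right) = \frac{79}{758208}$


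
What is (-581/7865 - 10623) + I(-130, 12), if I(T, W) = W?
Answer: -83456096/7865 ≈ -10611.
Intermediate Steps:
(-581/7865 - 10623) + I(-130, 12) = (-581/7865 - 10623) + 12 = -83550476/7865 + 12 = -83456096/7865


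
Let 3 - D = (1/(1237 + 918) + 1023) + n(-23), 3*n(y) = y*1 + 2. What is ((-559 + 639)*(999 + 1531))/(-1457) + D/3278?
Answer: -65134203196/467835415 ≈ -139.22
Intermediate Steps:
n(y) = ⅔ + y/3 (n(y) = (y*1 + 2)/3 = (y + 2)/3 = (2 + y)/3 = ⅔ + y/3)
D = -2183016/2155 (D = 3 - ((1/(1237 + 918) + 1023) + (⅔ + (⅓)*(-23))) = 3 - ((1/2155 + 1023) + (⅔ - 23/3)) = 3 - ((1/2155 + 1023) - 7) = 3 - (2204566/2155 - 7) = 3 - 1*2189481/2155 = 3 - 2189481/2155 = -2183016/2155 ≈ -1013.0)
((-559 + 639)*(999 + 1531))/(-1457) + D/3278 = ((-559 + 639)*(999 + 1531))/(-1457) - 2183016/2155/3278 = (80*2530)*(-1/1457) - 2183016/2155*1/3278 = 202400*(-1/1457) - 99228/321095 = -202400/1457 - 99228/321095 = -65134203196/467835415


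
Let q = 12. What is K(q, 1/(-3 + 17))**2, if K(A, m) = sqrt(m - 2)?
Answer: -27/14 ≈ -1.9286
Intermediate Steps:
K(A, m) = sqrt(-2 + m)
K(q, 1/(-3 + 17))**2 = (sqrt(-2 + 1/(-3 + 17)))**2 = (sqrt(-2 + 1/14))**2 = (sqrt(-27/14))**2 = (3*I*sqrt(42)/14)**2 = -27/14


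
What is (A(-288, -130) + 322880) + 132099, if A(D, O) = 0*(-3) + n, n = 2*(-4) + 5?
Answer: 454976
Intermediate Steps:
n = -3 (n = -8 + 5 = -3)
A(D, O) = -3 (A(D, O) = 0*(-3) - 3 = 0 - 3 = -3)
(A(-288, -130) + 322880) + 132099 = (-3 + 322880) + 132099 = 322877 + 132099 = 454976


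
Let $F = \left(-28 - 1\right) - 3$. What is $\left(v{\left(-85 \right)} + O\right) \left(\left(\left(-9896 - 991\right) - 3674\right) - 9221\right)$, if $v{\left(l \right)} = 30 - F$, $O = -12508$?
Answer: $295990772$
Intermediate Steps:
$F = -32$ ($F = -29 - 3 = -32$)
$v{\left(l \right)} = 62$ ($v{\left(l \right)} = 30 - -32 = 30 + 32 = 62$)
$\left(v{\left(-85 \right)} + O\right) \left(\left(\left(-9896 - 991\right) - 3674\right) - 9221\right) = \left(62 - 12508\right) \left(\left(\left(-9896 - 991\right) - 3674\right) - 9221\right) = - 12446 \left(\left(-10887 - 3674\right) - 9221\right) = - 12446 \left(-14561 - 9221\right) = \left(-12446\right) \left(-23782\right) = 295990772$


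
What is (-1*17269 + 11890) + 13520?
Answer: 8141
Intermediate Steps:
(-1*17269 + 11890) + 13520 = (-17269 + 11890) + 13520 = -5379 + 13520 = 8141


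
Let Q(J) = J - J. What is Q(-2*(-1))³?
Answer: 0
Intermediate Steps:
Q(J) = 0
Q(-2*(-1))³ = 0³ = 0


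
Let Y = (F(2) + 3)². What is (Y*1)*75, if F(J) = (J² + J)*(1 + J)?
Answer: 33075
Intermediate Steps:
F(J) = (1 + J)*(J + J²) (F(J) = (J + J²)*(1 + J) = (1 + J)*(J + J²))
Y = 441 (Y = (2*(1 + 2² + 2*2) + 3)² = (2*(1 + 4 + 4) + 3)² = (2*9 + 3)² = (18 + 3)² = 21² = 441)
(Y*1)*75 = (441*1)*75 = 441*75 = 33075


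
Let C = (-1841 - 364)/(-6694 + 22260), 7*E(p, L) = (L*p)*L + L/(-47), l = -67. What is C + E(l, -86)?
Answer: -362531589033/5121214 ≈ -70790.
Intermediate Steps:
E(p, L) = -L/329 + p*L**2/7 (E(p, L) = ((L*p)*L + L/(-47))/7 = (p*L**2 + L*(-1/47))/7 = (p*L**2 - L/47)/7 = (-L/47 + p*L**2)/7 = -L/329 + p*L**2/7)
C = -2205/15566 ≈ -0.14165
C + E(l, -86) = -2205/15566 + (1/329)*(-86)*(-1 + 47*(-86)*(-67)) = -2205/15566 + (1/329)*(-86)*(-1 + 270814) = -2205/15566 + (1/329)*(-86)*270813 = -2205/15566 - 23289918/329 = -362531589033/5121214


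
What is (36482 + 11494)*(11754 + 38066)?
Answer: 2390164320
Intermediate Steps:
(36482 + 11494)*(11754 + 38066) = 47976*49820 = 2390164320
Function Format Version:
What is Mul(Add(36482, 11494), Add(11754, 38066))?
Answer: 2390164320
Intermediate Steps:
Mul(Add(36482, 11494), Add(11754, 38066)) = Mul(47976, 49820) = 2390164320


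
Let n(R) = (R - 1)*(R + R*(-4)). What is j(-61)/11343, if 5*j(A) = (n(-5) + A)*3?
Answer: -151/18905 ≈ -0.0079873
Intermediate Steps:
n(R) = -3*R*(-1 + R) (n(R) = (-1 + R)*(R - 4*R) = (-1 + R)*(-3*R) = -3*R*(-1 + R))
j(A) = -54 + 3*A/5 (j(A) = ((3*(-5)*(1 - 1*(-5)) + A)*3)/5 = ((3*(-5)*(1 + 5) + A)*3)/5 = ((3*(-5)*6 + A)*3)/5 = ((-90 + A)*3)/5 = (-270 + 3*A)/5 = -54 + 3*A/5)
j(-61)/11343 = (-54 + (⅗)*(-61))/11343 = (-54 - 183/5)*(1/11343) = -453/5*1/11343 = -151/18905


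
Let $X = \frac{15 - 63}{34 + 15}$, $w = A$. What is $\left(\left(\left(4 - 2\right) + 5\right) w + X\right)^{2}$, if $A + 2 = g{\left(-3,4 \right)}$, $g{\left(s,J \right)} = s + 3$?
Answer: $\frac{538756}{2401} \approx 224.39$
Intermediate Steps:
$g{\left(s,J \right)} = 3 + s$
$A = -2$ ($A = -2 + \left(3 - 3\right) = -2 + 0 = -2$)
$w = -2$
$X = - \frac{48}{49} \approx -0.97959$
$\left(\left(\left(4 - 2\right) + 5\right) w + X\right)^{2} = \left(\left(\left(4 - 2\right) + 5\right) \left(-2\right) - \frac{48}{49}\right)^{2} = \left(\left(2 + 5\right) \left(-2\right) - \frac{48}{49}\right)^{2} = \left(7 \left(-2\right) - \frac{48}{49}\right)^{2} = \left(-14 - \frac{48}{49}\right)^{2} = \left(- \frac{734}{49}\right)^{2} = \frac{538756}{2401}$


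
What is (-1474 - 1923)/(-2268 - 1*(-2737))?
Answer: -3397/469 ≈ -7.2431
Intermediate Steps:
(-1474 - 1923)/(-2268 - 1*(-2737)) = -3397/(-2268 + 2737) = -3397/469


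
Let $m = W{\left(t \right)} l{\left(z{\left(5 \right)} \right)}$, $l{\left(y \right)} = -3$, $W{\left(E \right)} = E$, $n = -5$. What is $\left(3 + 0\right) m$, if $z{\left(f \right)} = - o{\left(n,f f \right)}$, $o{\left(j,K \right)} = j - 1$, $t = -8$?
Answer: $72$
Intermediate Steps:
$o{\left(j,K \right)} = -1 + j$
$z{\left(f \right)} = 6$ ($z{\left(f \right)} = - (-1 - 5) = \left(-1\right) \left(-6\right) = 6$)
$m = 24$ ($m = \left(-8\right) \left(-3\right) = 24$)
$\left(3 + 0\right) m = \left(3 + 0\right) 24 = 3 \cdot 24 = 72$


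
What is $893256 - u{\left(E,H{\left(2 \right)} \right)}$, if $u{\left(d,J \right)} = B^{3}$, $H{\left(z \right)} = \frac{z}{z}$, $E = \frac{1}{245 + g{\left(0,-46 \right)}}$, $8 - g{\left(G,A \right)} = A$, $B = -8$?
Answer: $893768$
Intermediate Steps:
$g{\left(G,A \right)} = 8 - A$
$E = \frac{1}{299}$ ($E = \frac{1}{245 + \left(8 - -46\right)} = \frac{1}{245 + \left(8 + 46\right)} = \frac{1}{245 + 54} = \frac{1}{299} \approx 0.0033445$)
$H{\left(z \right)} = 1$
$u{\left(d,J \right)} = -512$ ($u{\left(d,J \right)} = \left(-8\right)^{3} = -512$)
$893256 - u{\left(E,H{\left(2 \right)} \right)} = 893256 - -512 = 893256 + 512 = 893768$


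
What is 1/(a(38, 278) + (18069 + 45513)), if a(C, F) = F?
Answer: 1/63860 ≈ 1.5659e-5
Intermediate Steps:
1/(a(38, 278) + (18069 + 45513)) = 1/(278 + (18069 + 45513)) = 1/(278 + 63582) = 1/63860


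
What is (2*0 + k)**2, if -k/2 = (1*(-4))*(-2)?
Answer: 256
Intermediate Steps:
k = -16 (k = -2*1*(-4)*(-2) = -(-8)*(-2) = -2*8 = -16)
(2*0 + k)**2 = (2*0 - 16)**2 = (0 - 16)**2 = (-16)**2 = 256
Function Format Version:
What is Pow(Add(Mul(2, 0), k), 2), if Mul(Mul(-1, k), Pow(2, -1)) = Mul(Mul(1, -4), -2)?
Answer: 256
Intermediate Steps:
k = -16 (k = Mul(-2, Mul(Mul(1, -4), -2)) = Mul(-2, Mul(-4, -2)) = Mul(-2, 8) = -16)
Pow(Add(Mul(2, 0), k), 2) = Pow(Add(Mul(2, 0), -16), 2) = Pow(Add(0, -16), 2) = Pow(-16, 2) = 256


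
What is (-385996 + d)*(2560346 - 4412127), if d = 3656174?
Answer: -6055653487018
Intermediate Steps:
(-385996 + d)*(2560346 - 4412127) = (-385996 + 3656174)*(2560346 - 4412127) = 3270178*(-1851781) = -6055653487018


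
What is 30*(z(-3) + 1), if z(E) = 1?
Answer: 60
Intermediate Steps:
30*(z(-3) + 1) = 30*(1 + 1) = 30*2 = 60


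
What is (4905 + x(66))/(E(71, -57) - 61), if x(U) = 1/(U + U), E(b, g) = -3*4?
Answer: -647461/9636 ≈ -67.192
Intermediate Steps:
E(b, g) = -12
x(U) = 1/(2*U)
(4905 + x(66))/(E(71, -57) - 61) = (4905 + (½)/66)/(-12 - 61) = (4905 + (½)*(1/66))/(-73) = (4905 + 1/132)*(-1/73) = (647461/132)*(-1/73) = -647461/9636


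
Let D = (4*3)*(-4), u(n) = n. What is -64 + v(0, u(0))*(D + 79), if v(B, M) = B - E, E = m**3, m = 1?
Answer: -95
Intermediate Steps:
E = 1 (E = 1**3 = 1)
v(B, M) = -1 + B (v(B, M) = B - 1*1 = B - 1 = -1 + B)
D = -48 (D = 12*(-4) = -48)
-64 + v(0, u(0))*(D + 79) = -64 + (-1 + 0)*(-48 + 79) = -64 - 1*31 = -64 - 31 = -95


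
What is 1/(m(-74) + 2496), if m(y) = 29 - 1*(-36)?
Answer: 1/2561 ≈ 0.00039047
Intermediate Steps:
m(y) = 65 (m(y) = 29 + 36 = 65)
1/(m(-74) + 2496) = 1/(65 + 2496) = 1/2561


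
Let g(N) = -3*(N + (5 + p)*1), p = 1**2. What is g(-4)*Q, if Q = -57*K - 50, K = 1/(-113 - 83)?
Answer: 29229/98 ≈ 298.25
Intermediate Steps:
p = 1
K = -1/196 (K = 1/(-196) = -1/196 ≈ -0.0051020)
g(N) = -18 - 3*N (g(N) = -3*(N + (5 + 1)*1) = -3*(N + 6*1) = -3*(N + 6) = -3*(6 + N) = -18 - 3*N)
Q = -9743/196 (Q = -57*(-1/196) - 50 = 57/196 - 50 = -9743/196 ≈ -49.709)
g(-4)*Q = (-18 - 3*(-4))*(-9743/196) = (-18 + 12)*(-9743/196) = -6*(-9743/196) = 29229/98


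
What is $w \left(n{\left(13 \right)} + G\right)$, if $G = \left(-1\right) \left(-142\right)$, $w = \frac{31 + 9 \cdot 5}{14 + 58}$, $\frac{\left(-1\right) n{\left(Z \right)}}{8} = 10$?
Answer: $\frac{589}{9} \approx 65.444$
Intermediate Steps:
$n{\left(Z \right)} = -80$ ($n{\left(Z \right)} = \left(-8\right) 10 = -80$)
$w = \frac{19}{18}$ ($w = \frac{31 + 45}{72} = 76 \cdot \frac{1}{72} = \frac{19}{18} \approx 1.0556$)
$G = 142$
$w \left(n{\left(13 \right)} + G\right) = \frac{19 \left(-80 + 142\right)}{18} = \frac{19}{18} \cdot 62 = \frac{589}{9}$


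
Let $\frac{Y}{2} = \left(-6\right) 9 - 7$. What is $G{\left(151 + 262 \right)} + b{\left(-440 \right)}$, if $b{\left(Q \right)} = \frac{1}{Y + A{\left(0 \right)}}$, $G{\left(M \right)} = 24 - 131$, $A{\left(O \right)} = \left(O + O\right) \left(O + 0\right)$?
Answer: $- \frac{13055}{122} \approx -107.01$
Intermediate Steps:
$Y = -122$ ($Y = 2 \left(\left(-6\right) 9 - 7\right) = 2 \left(-54 - 7\right) = 2 \left(-61\right) = -122$)
$A{\left(O \right)} = 2 O^{2}$ ($A{\left(O \right)} = 2 O O = 2 O^{2}$)
$G{\left(M \right)} = -107$
$b{\left(Q \right)} = - \frac{1}{122}$ ($b{\left(Q \right)} = \frac{1}{-122 + 2 \cdot 0^{2}} = \frac{1}{-122 + 2 \cdot 0} = \frac{1}{-122 + 0} = \frac{1}{-122} = - \frac{1}{122}$)
$G{\left(151 + 262 \right)} + b{\left(-440 \right)} = -107 - \frac{1}{122} = - \frac{13055}{122}$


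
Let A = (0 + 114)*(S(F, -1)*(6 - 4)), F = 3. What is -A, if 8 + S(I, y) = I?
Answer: 1140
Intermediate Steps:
S(I, y) = -8 + I
A = -1140 (A = (0 + 114)*((-8 + 3)*(6 - 4)) = 114*(-5*2) = 114*(-10) = -1140)
-A = -1*(-1140) = 1140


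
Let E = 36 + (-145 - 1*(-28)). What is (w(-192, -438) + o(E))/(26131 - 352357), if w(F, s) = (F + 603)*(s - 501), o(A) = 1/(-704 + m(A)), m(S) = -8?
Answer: 274781449/232272912 ≈ 1.1830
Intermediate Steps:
E = -81 (E = 36 + (-145 + 28) = 36 - 117 = -81)
o(A) = -1/712 (o(A) = 1/(-704 - 8) = 1/(-712) = -1/712)
w(F, s) = (-501 + s)*(603 + F) (w(F, s) = (603 + F)*(-501 + s) = (-501 + s)*(603 + F))
(w(-192, -438) + o(E))/(26131 - 352357) = ((-302103 - 501*(-192) + 603*(-438) - 192*(-438)) - 1/712)/(26131 - 352357) = ((-302103 + 96192 - 264114 + 84096) - 1/712)/(-326226) = (-385929 - 1/712)*(-1/326226) = -274781449/712*(-1/326226) = 274781449/232272912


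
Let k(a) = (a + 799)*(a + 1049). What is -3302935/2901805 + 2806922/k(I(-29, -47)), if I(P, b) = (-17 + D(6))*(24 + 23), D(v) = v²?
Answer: -270785491663/953493658452 ≈ -0.28399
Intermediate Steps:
I(P, b) = 893 (I(P, b) = (-17 + 6²)*(24 + 23) = (-17 + 36)*47 = 19*47 = 893)
k(a) = (799 + a)*(1049 + a)
-3302935/2901805 + 2806922/k(I(-29, -47)) = -3302935/2901805 + 2806922/(838151 + 893² + 1848*893) = -3302935*1/2901805 + 2806922/(838151 + 797449 + 1650264) = -660587/580361 + 2806922/3285864 = -660587/580361 + 2806922*(1/3285864) = -660587/580361 + 1403461/1642932 = -270785491663/953493658452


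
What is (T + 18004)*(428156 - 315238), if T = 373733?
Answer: 44234158566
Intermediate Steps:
(T + 18004)*(428156 - 315238) = (373733 + 18004)*(428156 - 315238) = 391737*112918 = 44234158566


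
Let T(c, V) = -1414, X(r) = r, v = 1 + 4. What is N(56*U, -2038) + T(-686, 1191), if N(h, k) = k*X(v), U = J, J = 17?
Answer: -11604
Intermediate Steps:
v = 5
U = 17
N(h, k) = 5*k (N(h, k) = k*5 = 5*k)
N(56*U, -2038) + T(-686, 1191) = 5*(-2038) - 1414 = -10190 - 1414 = -11604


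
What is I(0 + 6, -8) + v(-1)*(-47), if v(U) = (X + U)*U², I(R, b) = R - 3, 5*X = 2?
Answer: 156/5 ≈ 31.200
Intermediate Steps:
X = ⅖ (X = (⅕)*2 = ⅖ ≈ 0.40000)
I(R, b) = -3 + R
v(U) = U²*(⅖ + U) (v(U) = (⅖ + U)*U² = U²*(⅖ + U))
I(0 + 6, -8) + v(-1)*(-47) = (-3 + (0 + 6)) + ((-1)²*(⅖ - 1))*(-47) = (-3 + 6) + (1*(-⅗))*(-47) = 3 - ⅗*(-47) = 3 + 141/5 = 156/5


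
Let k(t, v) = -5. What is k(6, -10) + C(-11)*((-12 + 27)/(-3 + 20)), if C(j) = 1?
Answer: -70/17 ≈ -4.1176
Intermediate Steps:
k(6, -10) + C(-11)*((-12 + 27)/(-3 + 20)) = -5 + 1*((-12 + 27)/(-3 + 20)) = -5 + 1*(15/17) = -5 + 15/17 = -70/17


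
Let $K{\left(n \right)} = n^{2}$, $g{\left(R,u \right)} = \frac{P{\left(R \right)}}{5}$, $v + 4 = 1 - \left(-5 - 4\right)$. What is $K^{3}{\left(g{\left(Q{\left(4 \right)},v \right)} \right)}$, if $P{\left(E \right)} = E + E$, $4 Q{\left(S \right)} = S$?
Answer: $\frac{64}{15625} \approx 0.004096$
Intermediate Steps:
$v = 6$ ($v = -4 + \left(1 - \left(-5 - 4\right)\right) = -4 + \left(1 - -9\right) = -4 + \left(1 + 9\right) = -4 + 10 = 6$)
$Q{\left(S \right)} = \frac{S}{4}$
$P{\left(E \right)} = 2 E$
$g{\left(R,u \right)} = \frac{2 R}{5}$
$K^{3}{\left(g{\left(Q{\left(4 \right)},v \right)} \right)} = \left(\left(\frac{2 \cdot \frac{1}{4} \cdot 4}{5}\right)^{2}\right)^{3} = \left(\left(\frac{2}{5} \cdot 1\right)^{2}\right)^{3} = \left(\left(\frac{2}{5}\right)^{2}\right)^{3} = \left(\frac{4}{25}\right)^{3} = \frac{64}{15625}$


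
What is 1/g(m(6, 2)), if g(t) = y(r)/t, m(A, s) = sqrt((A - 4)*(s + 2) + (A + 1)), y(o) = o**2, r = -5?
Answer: sqrt(15)/25 ≈ 0.15492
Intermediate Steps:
m(A, s) = sqrt(1 + A + (-4 + A)*(2 + s)) (m(A, s) = sqrt((-4 + A)*(2 + s) + (1 + A)) = sqrt(1 + A + (-4 + A)*(2 + s)))
g(t) = 25/t (g(t) = (-5)**2/t = 25/t)
1/g(m(6, 2)) = 1/(25/(sqrt(-7 - 4*2 + 3*6 + 6*2))) = 1/(25/(sqrt(-7 - 8 + 18 + 12))) = 1/(25/(sqrt(15))) = 1/(25*(sqrt(15)/15)) = 1/(5*sqrt(15)/3) = sqrt(15)/25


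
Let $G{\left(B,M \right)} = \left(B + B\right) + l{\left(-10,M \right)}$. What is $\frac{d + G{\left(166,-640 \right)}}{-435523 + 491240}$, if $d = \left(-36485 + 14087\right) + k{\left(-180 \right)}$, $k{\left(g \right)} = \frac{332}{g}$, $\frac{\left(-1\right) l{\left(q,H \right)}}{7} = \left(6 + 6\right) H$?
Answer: $\frac{1426147}{2507265} \approx 0.56881$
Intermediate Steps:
$l{\left(q,H \right)} = - 84 H$ ($l{\left(q,H \right)} = - 7 \left(6 + 6\right) H = - 7 \cdot 12 H = - 84 H$)
$G{\left(B,M \right)} = - 84 M + 2 B$ ($G{\left(B,M \right)} = \left(B + B\right) - 84 M = 2 B - 84 M = - 84 M + 2 B$)
$d = - \frac{1007993}{45}$ ($d = \left(-36485 + 14087\right) + \frac{332}{-180} = -22398 + 332 \left(- \frac{1}{180}\right) = -22398 - \frac{83}{45} = - \frac{1007993}{45} \approx -22400.0$)
$\frac{d + G{\left(166,-640 \right)}}{-435523 + 491240} = \frac{- \frac{1007993}{45} + \left(\left(-84\right) \left(-640\right) + 2 \cdot 166\right)}{-435523 + 491240} = \frac{- \frac{1007993}{45} + \left(53760 + 332\right)}{55717} = \left(- \frac{1007993}{45} + 54092\right) \frac{1}{55717} = \frac{1426147}{45} \cdot \frac{1}{55717} = \frac{1426147}{2507265}$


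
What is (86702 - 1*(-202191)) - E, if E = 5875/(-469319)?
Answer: 135582979742/469319 ≈ 2.8889e+5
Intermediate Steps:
E = -5875/469319 (E = 5875*(-1/469319) = -5875/469319 ≈ -0.012518)
(86702 - 1*(-202191)) - E = (86702 - 1*(-202191)) - 1*(-5875/469319) = (86702 + 202191) + 5875/469319 = 288893 + 5875/469319 = 135582979742/469319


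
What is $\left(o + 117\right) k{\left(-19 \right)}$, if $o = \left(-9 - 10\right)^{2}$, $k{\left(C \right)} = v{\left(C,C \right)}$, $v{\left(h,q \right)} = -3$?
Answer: $-1434$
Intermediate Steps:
$k{\left(C \right)} = -3$
$o = 361$ ($o = \left(-19\right)^{2} = 361$)
$\left(o + 117\right) k{\left(-19 \right)} = \left(361 + 117\right) \left(-3\right) = 478 \left(-3\right) = -1434$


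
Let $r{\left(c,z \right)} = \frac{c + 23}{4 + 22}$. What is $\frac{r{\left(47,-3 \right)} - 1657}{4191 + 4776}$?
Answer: $- \frac{21506}{116571} \approx -0.18449$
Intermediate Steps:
$r{\left(c,z \right)} = \frac{23}{26} + \frac{c}{26}$ ($r{\left(c,z \right)} = \frac{23 + c}{26} = \left(23 + c\right) \frac{1}{26} = \frac{23}{26} + \frac{c}{26}$)
$\frac{r{\left(47,-3 \right)} - 1657}{4191 + 4776} = \frac{\left(\frac{23}{26} + \frac{1}{26} \cdot 47\right) - 1657}{4191 + 4776} = \frac{\left(\frac{23}{26} + \frac{47}{26}\right) - 1657}{8967} = \left(\frac{35}{13} - 1657\right) \frac{1}{8967} = \left(- \frac{21506}{13}\right) \frac{1}{8967} = - \frac{21506}{116571}$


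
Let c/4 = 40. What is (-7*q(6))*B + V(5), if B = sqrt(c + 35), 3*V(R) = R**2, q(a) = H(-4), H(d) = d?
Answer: 25/3 + 28*sqrt(195) ≈ 399.33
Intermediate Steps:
c = 160 (c = 4*40 = 160)
q(a) = -4
V(R) = R**2/3
B = sqrt(195) (B = sqrt(160 + 35) = sqrt(195) ≈ 13.964)
(-7*q(6))*B + V(5) = (-7*(-4))*sqrt(195) + (1/3)*5**2 = 28*sqrt(195) + (1/3)*25 = 28*sqrt(195) + 25/3 = 25/3 + 28*sqrt(195)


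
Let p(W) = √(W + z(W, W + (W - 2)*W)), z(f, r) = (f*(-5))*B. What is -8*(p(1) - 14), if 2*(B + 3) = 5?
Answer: 112 - 4*√14 ≈ 97.033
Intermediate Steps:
B = -½ (B = -3 + (½)*5 = -3 + 5/2 = -½ ≈ -0.50000)
z(f, r) = 5*f/2 (z(f, r) = (f*(-5))*(-½) = -5*f*(-½) = 5*f/2)
p(W) = √14*√W/2 (p(W) = √(W + 5*W/2) = √(7*W/2) = √14*√W/2)
-8*(p(1) - 14) = -8*(√14*√1/2 - 14) = -8*((½)*√14*1 - 14) = -8*(√14/2 - 14) = -8*(-14 + √14/2) = 112 - 4*√14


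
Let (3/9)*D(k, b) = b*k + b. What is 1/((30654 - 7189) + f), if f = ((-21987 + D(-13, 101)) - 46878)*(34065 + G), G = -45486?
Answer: 1/828057386 ≈ 1.2076e-9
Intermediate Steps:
D(k, b) = 3*b + 3*b*k (D(k, b) = 3*(b*k + b) = 3*(b + b*k) = 3*b + 3*b*k)
f = 828033921 (f = ((-21987 + 3*101*(1 - 13)) - 46878)*(34065 - 45486) = ((-21987 + 3*101*(-12)) - 46878)*(-11421) = ((-21987 - 3636) - 46878)*(-11421) = (-25623 - 46878)*(-11421) = -72501*(-11421) = 828033921)
1/((30654 - 7189) + f) = 1/((30654 - 7189) + 828033921) = 1/(23465 + 828033921) = 1/828057386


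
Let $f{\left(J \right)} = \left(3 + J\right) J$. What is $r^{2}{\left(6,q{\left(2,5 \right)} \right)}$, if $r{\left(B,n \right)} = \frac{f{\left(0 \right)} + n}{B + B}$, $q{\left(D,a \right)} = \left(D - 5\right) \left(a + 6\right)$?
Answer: $\frac{121}{16} \approx 7.5625$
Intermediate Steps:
$f{\left(J \right)} = J \left(3 + J\right)$
$q{\left(D,a \right)} = \left(-5 + D\right) \left(6 + a\right)$
$r{\left(B,n \right)} = \frac{n}{2 B}$ ($r{\left(B,n \right)} = \frac{0 \left(3 + 0\right) + n}{B + B} = \frac{0 \cdot 3 + n}{2 B} = \left(0 + n\right) \frac{1}{2 B} = n \frac{1}{2 B} = \frac{n}{2 B}$)
$r^{2}{\left(6,q{\left(2,5 \right)} \right)} = \left(\frac{-30 - 25 + 6 \cdot 2 + 2 \cdot 5}{2 \cdot 6}\right)^{2} = \left(\frac{1}{2} \left(-30 - 25 + 12 + 10\right) \frac{1}{6}\right)^{2} = \left(\frac{1}{2} \left(-33\right) \frac{1}{6}\right)^{2} = \left(- \frac{11}{4}\right)^{2} = \frac{121}{16}$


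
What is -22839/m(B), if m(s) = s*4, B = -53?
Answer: 22839/212 ≈ 107.73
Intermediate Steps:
m(s) = 4*s
-22839/m(B) = -22839/(4*(-53)) = -22839/(-212) = -22839*(-1/212) = 22839/212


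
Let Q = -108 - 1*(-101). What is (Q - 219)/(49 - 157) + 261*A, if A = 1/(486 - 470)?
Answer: 7951/432 ≈ 18.405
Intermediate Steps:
Q = -7 (Q = -108 + 101 = -7)
A = 1/16 ≈ 0.062500
(Q - 219)/(49 - 157) + 261*A = (-7 - 219)/(49 - 157) + 261*(1/16) = -226/(-108) + 261/16 = -226*(-1/108) + 261/16 = 113/54 + 261/16 = 7951/432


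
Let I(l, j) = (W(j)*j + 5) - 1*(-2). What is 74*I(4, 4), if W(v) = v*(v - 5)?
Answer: -666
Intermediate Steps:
W(v) = v*(-5 + v)
I(l, j) = 7 + j**2*(-5 + j) (I(l, j) = ((j*(-5 + j))*j + 5) - 1*(-2) = (j**2*(-5 + j) + 5) + 2 = (5 + j**2*(-5 + j)) + 2 = 7 + j**2*(-5 + j))
74*I(4, 4) = 74*(7 + 4**2*(-5 + 4)) = 74*(7 + 16*(-1)) = 74*(7 - 16) = 74*(-9) = -666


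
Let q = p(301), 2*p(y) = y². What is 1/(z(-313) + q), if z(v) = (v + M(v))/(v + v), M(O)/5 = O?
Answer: 2/90607 ≈ 2.2073e-5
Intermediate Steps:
M(O) = 5*O
p(y) = y²/2
q = 90601/2 (q = (½)*301² = (½)*90601 = 90601/2 ≈ 45301.)
z(v) = 3 (z(v) = (v + 5*v)/(v + v) = (6*v)/((2*v)) = (6*v)*(1/(2*v)) = 3)
1/(z(-313) + q) = 1/(3 + 90601/2) = 1/(90607/2) = 2/90607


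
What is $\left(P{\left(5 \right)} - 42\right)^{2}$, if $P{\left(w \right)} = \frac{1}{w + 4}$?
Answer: $\frac{142129}{81} \approx 1754.7$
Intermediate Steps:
$P{\left(w \right)} = \frac{1}{4 + w}$
$\left(P{\left(5 \right)} - 42\right)^{2} = \left(\frac{1}{4 + 5} - 42\right)^{2} = \left(\frac{1}{9} - 42\right)^{2} = \left(- \frac{377}{9}\right)^{2} = \frac{142129}{81}$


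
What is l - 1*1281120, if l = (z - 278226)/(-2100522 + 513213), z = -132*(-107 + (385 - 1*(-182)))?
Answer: -677844322378/529103 ≈ -1.2811e+6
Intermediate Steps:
z = -60720 (z = -132*(-107 + (385 + 182)) = -132*(-107 + 567) = -132*460 = -60720)
l = 112982/529103 (l = (-60720 - 278226)/(-2100522 + 513213) = -338946/(-1587309) = -338946*(-1/1587309) = 112982/529103 ≈ 0.21354)
l - 1*1281120 = 112982/529103 - 1*1281120 = 112982/529103 - 1281120 = -677844322378/529103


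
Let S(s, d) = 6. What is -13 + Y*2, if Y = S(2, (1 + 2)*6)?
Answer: -1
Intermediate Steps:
Y = 6
-13 + Y*2 = -13 + 6*2 = -13 + 12 = -1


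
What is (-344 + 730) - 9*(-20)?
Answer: 566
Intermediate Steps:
(-344 + 730) - 9*(-20) = 386 - 1*(-180) = 386 + 180 = 566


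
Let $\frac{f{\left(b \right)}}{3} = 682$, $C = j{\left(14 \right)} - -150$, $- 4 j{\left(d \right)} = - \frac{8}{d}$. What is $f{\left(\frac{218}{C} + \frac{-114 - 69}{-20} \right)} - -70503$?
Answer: $72549$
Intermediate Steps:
$j{\left(d \right)} = \frac{2}{d}$ ($j{\left(d \right)} = - \frac{\left(-8\right) \frac{1}{d}}{4} = \frac{2}{d}$)
$C = \frac{1051}{7}$ ($C = \frac{2}{14} - -150 = 2 \cdot \frac{1}{14} + 150 = \frac{1}{7} + 150 = \frac{1051}{7} \approx 150.14$)
$f{\left(b \right)} = 2046$ ($f{\left(b \right)} = 3 \cdot 682 = 2046$)
$f{\left(\frac{218}{C} + \frac{-114 - 69}{-20} \right)} - -70503 = 2046 - -70503 = 2046 + 70503 = 72549$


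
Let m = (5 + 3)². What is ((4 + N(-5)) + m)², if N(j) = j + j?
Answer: 3364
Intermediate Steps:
m = 64 (m = 8² = 64)
N(j) = 2*j
((4 + N(-5)) + m)² = ((4 + 2*(-5)) + 64)² = ((4 - 10) + 64)² = (-6 + 64)² = 58² = 3364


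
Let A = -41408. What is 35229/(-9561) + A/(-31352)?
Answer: -29524905/12489853 ≈ -2.3639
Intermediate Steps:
35229/(-9561) + A/(-31352) = 35229/(-9561) - 41408/(-31352) = 35229*(-1/9561) - 41408*(-1/31352) = -11743/3187 + 5176/3919 = -29524905/12489853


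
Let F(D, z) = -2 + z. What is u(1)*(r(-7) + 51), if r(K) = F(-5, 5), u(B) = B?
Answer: 54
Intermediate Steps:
r(K) = 3 (r(K) = -2 + 5 = 3)
u(1)*(r(-7) + 51) = 1*(3 + 51) = 1*54 = 54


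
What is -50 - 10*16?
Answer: -210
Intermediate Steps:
-50 - 10*16 = -50 - 160 = -210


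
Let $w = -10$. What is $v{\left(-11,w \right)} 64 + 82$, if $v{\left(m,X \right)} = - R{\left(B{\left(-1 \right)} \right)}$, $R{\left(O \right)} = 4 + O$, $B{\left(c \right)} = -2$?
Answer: $-46$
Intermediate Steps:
$v{\left(m,X \right)} = -2$ ($v{\left(m,X \right)} = - (4 - 2) = \left(-1\right) 2 = -2$)
$v{\left(-11,w \right)} 64 + 82 = \left(-2\right) 64 + 82 = -128 + 82 = -46$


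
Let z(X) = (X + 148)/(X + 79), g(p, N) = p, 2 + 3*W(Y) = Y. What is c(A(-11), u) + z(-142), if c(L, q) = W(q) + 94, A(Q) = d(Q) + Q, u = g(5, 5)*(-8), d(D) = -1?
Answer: 1678/21 ≈ 79.905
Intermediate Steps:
W(Y) = -⅔ + Y/3
u = -40 (u = 5*(-8) = -40)
A(Q) = -1 + Q
z(X) = (148 + X)/(79 + X)
c(L, q) = 280/3 + q/3 (c(L, q) = (-⅔ + q/3) + 94 = 280/3 + q/3)
c(A(-11), u) + z(-142) = (280/3 + (⅓)*(-40)) + (148 - 142)/(79 - 142) = (280/3 - 40/3) + 6/(-63) = 80 - 1/63*6 = 80 - 2/21 = 1678/21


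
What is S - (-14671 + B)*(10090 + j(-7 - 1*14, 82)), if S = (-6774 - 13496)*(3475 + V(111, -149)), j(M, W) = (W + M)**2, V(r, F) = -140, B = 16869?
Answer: -97957028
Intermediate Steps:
j(M, W) = (M + W)**2
S = -67600450 (S = (-6774 - 13496)*(3475 - 140) = -20270*3335 = -67600450)
S - (-14671 + B)*(10090 + j(-7 - 1*14, 82)) = -67600450 - (-14671 + 16869)*(10090 + ((-7 - 1*14) + 82)**2) = -67600450 - 2198*(10090 + ((-7 - 14) + 82)**2) = -67600450 - 2198*(10090 + (-21 + 82)**2) = -67600450 - 2198*(10090 + 61**2) = -67600450 - 2198*(10090 + 3721) = -67600450 - 2198*13811 = -67600450 - 1*30356578 = -67600450 - 30356578 = -97957028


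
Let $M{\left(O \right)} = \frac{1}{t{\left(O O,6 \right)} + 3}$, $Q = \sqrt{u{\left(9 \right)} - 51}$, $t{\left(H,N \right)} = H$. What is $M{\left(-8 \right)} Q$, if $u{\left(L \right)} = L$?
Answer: $\frac{i \sqrt{42}}{67} \approx 0.096727 i$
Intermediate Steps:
$Q = i \sqrt{42}$ ($Q = \sqrt{9 - 51} = \sqrt{-42} = i \sqrt{42} \approx 6.4807 i$)
$M{\left(O \right)} = \frac{1}{3 + O^{2}}$ ($M{\left(O \right)} = \frac{1}{O O + 3} = \frac{1}{O^{2} + 3} = \frac{1}{3 + O^{2}}$)
$M{\left(-8 \right)} Q = \frac{i \sqrt{42}}{3 + \left(-8\right)^{2}} = \frac{i \sqrt{42}}{3 + 64} = \frac{i \sqrt{42}}{67}$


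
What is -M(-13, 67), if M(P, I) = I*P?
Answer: 871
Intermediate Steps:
-M(-13, 67) = -67*(-13) = -1*(-871) = 871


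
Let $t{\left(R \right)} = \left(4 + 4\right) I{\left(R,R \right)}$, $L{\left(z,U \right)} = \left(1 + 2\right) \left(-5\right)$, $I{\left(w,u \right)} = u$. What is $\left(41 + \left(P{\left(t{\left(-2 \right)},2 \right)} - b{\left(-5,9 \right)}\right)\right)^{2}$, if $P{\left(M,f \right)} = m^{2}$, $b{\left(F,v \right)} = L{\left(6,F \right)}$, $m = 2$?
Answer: $3600$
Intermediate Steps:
$L{\left(z,U \right)} = -15$ ($L{\left(z,U \right)} = 3 \left(-5\right) = -15$)
$t{\left(R \right)} = 8 R$ ($t{\left(R \right)} = \left(4 + 4\right) R = 8 R$)
$b{\left(F,v \right)} = -15$
$P{\left(M,f \right)} = 4$ ($P{\left(M,f \right)} = 2^{2} = 4$)
$\left(41 + \left(P{\left(t{\left(-2 \right)},2 \right)} - b{\left(-5,9 \right)}\right)\right)^{2} = \left(41 + \left(4 - -15\right)\right)^{2} = \left(41 + \left(4 + 15\right)\right)^{2} = \left(41 + 19\right)^{2} = 60^{2} = 3600$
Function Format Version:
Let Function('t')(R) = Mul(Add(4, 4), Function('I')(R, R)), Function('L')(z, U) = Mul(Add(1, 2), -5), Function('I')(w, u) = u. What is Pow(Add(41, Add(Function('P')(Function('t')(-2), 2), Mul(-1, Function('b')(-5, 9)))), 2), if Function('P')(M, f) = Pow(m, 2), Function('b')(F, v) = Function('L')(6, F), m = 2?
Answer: 3600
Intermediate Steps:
Function('L')(z, U) = -15 (Function('L')(z, U) = Mul(3, -5) = -15)
Function('t')(R) = Mul(8, R) (Function('t')(R) = Mul(Add(4, 4), R) = Mul(8, R))
Function('b')(F, v) = -15
Function('P')(M, f) = 4 (Function('P')(M, f) = Pow(2, 2) = 4)
Pow(Add(41, Add(Function('P')(Function('t')(-2), 2), Mul(-1, Function('b')(-5, 9)))), 2) = Pow(Add(41, Add(4, Mul(-1, -15))), 2) = Pow(Add(41, Add(4, 15)), 2) = Pow(Add(41, 19), 2) = Pow(60, 2) = 3600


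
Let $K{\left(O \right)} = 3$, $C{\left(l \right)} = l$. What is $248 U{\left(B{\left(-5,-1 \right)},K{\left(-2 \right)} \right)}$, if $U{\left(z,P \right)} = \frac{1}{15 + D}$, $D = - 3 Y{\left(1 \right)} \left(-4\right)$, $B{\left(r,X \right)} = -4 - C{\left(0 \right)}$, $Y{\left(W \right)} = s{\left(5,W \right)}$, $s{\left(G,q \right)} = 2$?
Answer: $\frac{248}{39} \approx 6.359$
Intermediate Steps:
$Y{\left(W \right)} = 2$
$B{\left(r,X \right)} = -4$ ($B{\left(r,X \right)} = -4 - 0 = -4 + 0 = -4$)
$D = 24$ ($D = \left(-3\right) 2 \left(-4\right) = \left(-6\right) \left(-4\right) = 24$)
$U{\left(z,P \right)} = \frac{1}{39}$ ($U{\left(z,P \right)} = \frac{1}{15 + 24} = \frac{1}{39}$)
$248 U{\left(B{\left(-5,-1 \right)},K{\left(-2 \right)} \right)} = 248 \cdot \frac{1}{39} = \frac{248}{39}$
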